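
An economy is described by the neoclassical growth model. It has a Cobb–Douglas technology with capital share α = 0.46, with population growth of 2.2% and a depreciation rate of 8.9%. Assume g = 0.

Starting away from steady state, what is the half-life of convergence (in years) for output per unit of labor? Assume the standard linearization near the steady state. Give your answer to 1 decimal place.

half-life ≈ 11.6 years

Near the steady state the convergence rate is λ = (1 − α)(n + δ).
λ = (1 − 0.46) × 0.111 = 0.54 × 0.111 = 0.05994
Half-life = ln 2 / λ = 0.6931 / 0.05994 ≈ 11.56 years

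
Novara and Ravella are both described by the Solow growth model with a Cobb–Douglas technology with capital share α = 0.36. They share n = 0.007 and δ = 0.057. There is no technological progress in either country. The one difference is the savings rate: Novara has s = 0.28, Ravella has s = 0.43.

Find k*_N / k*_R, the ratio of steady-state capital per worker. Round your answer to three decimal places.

k*_N / k*_R ≈ 0.512

Steady-state k* = [s/(n + δ)]^(1/(1−α)), so the ratio is [ (s_N/(n + δ)_N) / (s_R/(n + δ)_R) ]^1.5625.
s_N/(n + δ)_N = 0.28/0.064 = 4.3750; s_R/(n + δ)_R = 0.43/0.064 = 6.7188.
Ratio = (4.3750/6.7188)^1.5625 = 0.6512^1.5625 ≈ 0.5116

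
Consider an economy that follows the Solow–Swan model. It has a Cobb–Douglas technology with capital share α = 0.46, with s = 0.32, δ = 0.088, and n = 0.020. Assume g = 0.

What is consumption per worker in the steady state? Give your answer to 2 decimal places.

c* ≈ 1.72

In steady state, investment equals break-even investment: s·k^α = (n + δ)·k.
Rearranging, k^(1−α) = s / (n + δ).
k^0.54 = 0.32 / (0.020 + 0.088) = 0.32 / 0.108 = 2.9630
k* = 2.9630^(1/0.54) ≈ 7.4744
y* = (k*)^α = 7.4744^0.46 ≈ 2.5226
c* = (1 − s)·y* = (1 − 0.32) × 2.5226 ≈ 1.7154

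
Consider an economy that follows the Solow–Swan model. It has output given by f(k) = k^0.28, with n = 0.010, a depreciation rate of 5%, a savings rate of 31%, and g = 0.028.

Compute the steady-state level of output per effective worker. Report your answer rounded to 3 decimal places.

At the steady state, Δk = 0, so s·k^α = (n + g + δ)·k.
Dividing both sides by k: k^(1−α) = s / (n + g + δ).
k^0.72 = 0.31 / (0.010 + 0.028 + 0.050) = 0.31 / 0.088 = 3.5227
k* = 3.5227^(1/0.72) ≈ 5.7484
y* = (k*)^α = 5.7484^0.28 ≈ 1.6318

y* ≈ 1.632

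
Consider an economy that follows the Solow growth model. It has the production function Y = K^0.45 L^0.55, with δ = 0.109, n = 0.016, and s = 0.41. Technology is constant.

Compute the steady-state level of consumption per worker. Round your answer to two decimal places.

In steady state, investment equals break-even investment: s·k^α = (n + δ)·k.
Rearranging, k^(1−α) = s / (n + δ).
k^0.55 = 0.41 / (0.016 + 0.109) = 0.41 / 0.125 = 3.2800
k* = 3.2800^(1/0.55) ≈ 8.6687
y* = (k*)^α = 8.6687^0.45 ≈ 2.6429
c* = (1 − s)·y* = (1 − 0.41) × 2.6429 ≈ 1.5593

c* ≈ 1.56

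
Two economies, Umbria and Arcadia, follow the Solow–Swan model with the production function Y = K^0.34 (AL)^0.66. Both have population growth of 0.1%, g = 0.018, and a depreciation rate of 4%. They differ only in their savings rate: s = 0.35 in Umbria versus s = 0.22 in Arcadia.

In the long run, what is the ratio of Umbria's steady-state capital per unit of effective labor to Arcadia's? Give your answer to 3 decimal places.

ratio ≈ 2.021

Steady-state k* = [s/(n + g + δ)]^(1/(1−α)), so the ratio is [ (s_U/(n + g + δ)_U) / (s_A/(n + g + δ)_A) ]^1.5152.
s_U/(n + g + δ)_U = 0.35/0.059 = 5.9322; s_A/(n + g + δ)_A = 0.22/0.059 = 3.7288.
Ratio = (5.9322/3.7288)^1.5152 = 1.5909^1.5152 ≈ 2.0208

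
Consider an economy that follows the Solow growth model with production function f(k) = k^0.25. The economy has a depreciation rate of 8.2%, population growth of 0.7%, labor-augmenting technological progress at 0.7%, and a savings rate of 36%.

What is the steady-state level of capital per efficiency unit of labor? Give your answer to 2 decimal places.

In steady state, investment equals break-even investment: s·k^α = (n + g + δ)·k.
Rearranging, k^(1−α) = s / (n + g + δ).
k^0.75 = 0.36 / (0.007 + 0.007 + 0.082) = 0.36 / 0.096 = 3.7500
k* = 3.7500^(1/0.75) ≈ 5.8261

k* = 5.83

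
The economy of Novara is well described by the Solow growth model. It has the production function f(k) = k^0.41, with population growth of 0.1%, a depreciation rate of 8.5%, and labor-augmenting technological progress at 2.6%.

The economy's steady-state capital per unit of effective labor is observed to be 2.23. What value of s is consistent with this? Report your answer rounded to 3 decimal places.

s ≈ 0.180

In steady state, investment equals break-even investment: s·k^α = (n + g + δ)·k.
So s / (n + g + δ) = (k*)^(1−α) = 2.23^0.59 = 1.6051.
Therefore s = 1.6051 × (n + g + δ) = 1.6051 × 0.112 = 0.1798.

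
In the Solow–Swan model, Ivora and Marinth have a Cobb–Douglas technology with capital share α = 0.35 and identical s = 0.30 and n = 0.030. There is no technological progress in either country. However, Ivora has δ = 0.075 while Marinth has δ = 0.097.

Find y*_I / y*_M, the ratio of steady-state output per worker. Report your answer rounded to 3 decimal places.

Steady-state y* = [s/(n + δ)]^(α/(1−α)), so the ratio is [ (s_I/(n + δ)_I) / (s_M/(n + δ)_M) ]^0.5385.
s_I/(n + δ)_I = 0.30/0.105 = 2.8571; s_M/(n + δ)_M = 0.30/0.127 = 2.3622.
Ratio = (2.8571/2.3622)^0.5385 = 1.2095^0.5385 ≈ 1.1079

y*_I / y*_M ≈ 1.108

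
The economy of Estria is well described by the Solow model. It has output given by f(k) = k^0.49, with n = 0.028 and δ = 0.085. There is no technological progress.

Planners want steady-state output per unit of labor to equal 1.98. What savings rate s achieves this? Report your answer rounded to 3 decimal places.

At the steady state, Δk = 0, so s·k^α = (n + δ)·k.
Since y* = [s/(n + δ)]^(α/(1−α)), we have s/(n + δ) = (y*)^((1−α)/α) = 1.98^1.0408 = 2.0360.
Therefore s = 2.0360 × (n + δ) = 2.0360 × 0.113 = 0.2301.

s ≈ 0.230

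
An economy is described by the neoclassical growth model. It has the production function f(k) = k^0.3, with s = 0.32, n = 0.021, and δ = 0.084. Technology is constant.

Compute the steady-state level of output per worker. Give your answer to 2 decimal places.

In steady state, investment equals break-even investment: s·k^α = (n + δ)·k.
Rearranging, k^(1−α) = s / (n + δ).
k^0.7 = 0.32 / (0.021 + 0.084) = 0.32 / 0.105 = 3.0476
k* = 3.0476^(1/0.7) ≈ 4.9132
y* = (k*)^α = 4.9132^0.3 ≈ 1.6122

y* = 1.61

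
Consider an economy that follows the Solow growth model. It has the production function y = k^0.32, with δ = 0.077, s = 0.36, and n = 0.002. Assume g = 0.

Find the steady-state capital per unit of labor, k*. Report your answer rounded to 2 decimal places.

In steady state, investment equals break-even investment: s·k^α = (n + δ)·k.
Rearranging, k^(1−α) = s / (n + δ).
k^0.68 = 0.36 / (0.002 + 0.077) = 0.36 / 0.079 = 4.5570
k* = 4.5570^(1/0.68) ≈ 9.3035

k* ≈ 9.30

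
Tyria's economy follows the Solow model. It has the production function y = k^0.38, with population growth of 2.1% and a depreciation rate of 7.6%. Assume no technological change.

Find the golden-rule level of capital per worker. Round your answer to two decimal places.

k_gold ≈ 9.05

The golden rule sets f'(k) = n + δ, i.e. α·k^(α−1) = n + δ.
So k^(1−α) = α / (n + δ) = 0.38 / 0.097 = 3.9175.
k_gold = 3.9175^(1/0.62) ≈ 9.0462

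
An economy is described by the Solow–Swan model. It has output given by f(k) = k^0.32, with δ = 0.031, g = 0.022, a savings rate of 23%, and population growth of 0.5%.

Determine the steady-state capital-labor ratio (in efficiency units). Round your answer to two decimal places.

In steady state, investment equals break-even investment: s·k^α = (n + g + δ)·k.
Rearranging, k^(1−α) = s / (n + g + δ).
k^0.68 = 0.23 / (0.005 + 0.022 + 0.031) = 0.23 / 0.058 = 3.9655
k* = 3.9655^(1/0.68) ≈ 7.5832

k* ≈ 7.58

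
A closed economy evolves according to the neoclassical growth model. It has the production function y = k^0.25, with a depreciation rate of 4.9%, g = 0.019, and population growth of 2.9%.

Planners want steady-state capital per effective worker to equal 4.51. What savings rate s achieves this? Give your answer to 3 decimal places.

At the steady state, Δk = 0, so s·k^α = (n + g + δ)·k.
So s / (n + g + δ) = (k*)^(1−α) = 4.51^0.75 = 3.0948.
Therefore s = 3.0948 × (n + g + δ) = 3.0948 × 0.097 = 0.3002.

s ≈ 0.300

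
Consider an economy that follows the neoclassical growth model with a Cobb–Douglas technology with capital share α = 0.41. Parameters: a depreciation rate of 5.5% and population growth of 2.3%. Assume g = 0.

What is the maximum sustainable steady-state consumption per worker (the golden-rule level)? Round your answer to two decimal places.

c_gold ≈ 1.87

At the golden rule, f'(k) = n + δ, so α·k^(α−1) = n + δ and k_gold = (α/(n + δ))^(1/(1−α)).
k_gold = (0.41/0.078)^(1/0.59) = 5.2564^1.6949 ≈ 16.6531
c_gold = f(k_gold) − (n + δ)·k_gold = 3.1682 − 0.078×16.6531 ≈ 1.8693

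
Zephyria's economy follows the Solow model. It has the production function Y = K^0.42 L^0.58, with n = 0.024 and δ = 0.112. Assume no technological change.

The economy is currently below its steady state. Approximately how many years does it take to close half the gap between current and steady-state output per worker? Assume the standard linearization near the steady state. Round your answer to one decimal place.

Near the steady state the convergence rate is λ = (1 − α)(n + δ).
λ = (1 − 0.42) × 0.136 = 0.58 × 0.136 = 0.07888
Half-life = ln 2 / λ = 0.6931 / 0.07888 ≈ 8.79 years

about 8.8 years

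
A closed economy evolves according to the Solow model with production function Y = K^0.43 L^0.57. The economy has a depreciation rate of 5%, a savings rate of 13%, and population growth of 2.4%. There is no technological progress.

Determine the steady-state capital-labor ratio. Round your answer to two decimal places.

k* = 2.69

At the steady state, Δk = 0, so s·k^α = (n + δ)·k.
Dividing both sides by k: k^(1−α) = s / (n + δ).
k^0.57 = 0.13 / (0.024 + 0.050) = 0.13 / 0.074 = 1.7568
k* = 1.7568^(1/0.57) ≈ 2.6874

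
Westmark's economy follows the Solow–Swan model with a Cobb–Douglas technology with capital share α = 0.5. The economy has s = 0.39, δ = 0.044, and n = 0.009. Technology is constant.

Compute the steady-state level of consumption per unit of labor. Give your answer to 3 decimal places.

c* = 4.489

In steady state, investment equals break-even investment: s·k^α = (n + δ)·k.
Dividing both sides by k: k^(1−α) = s / (n + δ).
k^0.5 = 0.39 / (0.009 + 0.044) = 0.39 / 0.053 = 7.3585
k* = 7.3585^(1/0.5) ≈ 54.1475
y* = (k*)^α = 54.1475^0.5 ≈ 7.3585
c* = (1 − s)·y* = (1 − 0.39) × 7.3585 ≈ 4.4887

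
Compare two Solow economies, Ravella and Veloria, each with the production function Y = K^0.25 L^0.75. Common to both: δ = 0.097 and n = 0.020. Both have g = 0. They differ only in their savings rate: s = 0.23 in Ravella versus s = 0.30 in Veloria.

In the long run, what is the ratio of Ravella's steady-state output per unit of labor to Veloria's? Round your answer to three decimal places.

Steady-state y* = [s/(n + δ)]^(α/(1−α)), so the ratio is [ (s_R/(n + δ)_R) / (s_V/(n + δ)_V) ]^0.3333.
s_R/(n + δ)_R = 0.23/0.117 = 1.9658; s_V/(n + δ)_V = 0.30/0.117 = 2.5641.
Ratio = (1.9658/2.5641)^0.3333 = 0.7667^0.3333 ≈ 0.9153

ratio ≈ 0.915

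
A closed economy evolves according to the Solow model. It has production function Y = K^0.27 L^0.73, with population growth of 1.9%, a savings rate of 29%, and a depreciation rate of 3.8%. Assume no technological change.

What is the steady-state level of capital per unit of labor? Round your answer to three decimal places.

k* ≈ 9.286

Steady state requires s·f(k) = (n + δ)·k, i.e. s·k^α = (n + δ)·k.
Rearranging, k^(1−α) = s / (n + δ).
k^0.73 = 0.29 / (0.019 + 0.038) = 0.29 / 0.057 = 5.0877
k* = 5.0877^(1/0.73) ≈ 9.2862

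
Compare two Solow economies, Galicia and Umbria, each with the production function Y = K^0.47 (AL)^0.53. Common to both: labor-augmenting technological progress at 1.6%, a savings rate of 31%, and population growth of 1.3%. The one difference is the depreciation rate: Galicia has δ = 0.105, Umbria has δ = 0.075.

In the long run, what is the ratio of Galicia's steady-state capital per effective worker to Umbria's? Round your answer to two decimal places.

Steady-state k* = [s/(n + g + δ)]^(1/(1−α)), so the ratio is [ (s_G/(n + g + δ)_G) / (s_U/(n + g + δ)_U) ]^1.8868.
s_G/(n + g + δ)_G = 0.31/0.134 = 2.3134; s_U/(n + g + δ)_U = 0.31/0.104 = 2.9808.
Ratio = (2.3134/2.9808)^1.8868 = 0.7761^1.8868 ≈ 0.6199

k*_G / k*_U ≈ 0.62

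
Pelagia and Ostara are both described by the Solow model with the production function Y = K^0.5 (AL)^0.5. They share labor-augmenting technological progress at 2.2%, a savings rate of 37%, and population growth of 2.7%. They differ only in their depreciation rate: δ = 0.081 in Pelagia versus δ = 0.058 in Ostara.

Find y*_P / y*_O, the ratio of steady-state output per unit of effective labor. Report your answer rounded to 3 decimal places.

Steady-state y* = [s/(n + g + δ)]^(α/(1−α)), so the ratio is [ (s_P/(n + g + δ)_P) / (s_O/(n + g + δ)_O) ]^1.
s_P/(n + g + δ)_P = 0.37/0.130 = 2.8462; s_O/(n + g + δ)_O = 0.37/0.107 = 3.4579.
Ratio = (2.8462/3.4579)^1 = 0.8231^1 ≈ 0.8231

y*_P / y*_O ≈ 0.823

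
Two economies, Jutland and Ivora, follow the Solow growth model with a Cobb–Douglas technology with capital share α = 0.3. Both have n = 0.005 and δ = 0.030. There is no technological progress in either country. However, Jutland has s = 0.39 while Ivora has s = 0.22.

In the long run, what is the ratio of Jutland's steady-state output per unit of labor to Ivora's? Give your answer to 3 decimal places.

Steady-state y* = [s/(n + δ)]^(α/(1−α)), so the ratio is [ (s_J/(n + δ)_J) / (s_I/(n + δ)_I) ]^0.4286.
s_J/(n + δ)_J = 0.39/0.035 = 11.1429; s_I/(n + δ)_I = 0.22/0.035 = 6.2857.
Ratio = (11.1429/6.2857)^0.4286 = 1.7727^0.4286 ≈ 1.2781

ratio ≈ 1.278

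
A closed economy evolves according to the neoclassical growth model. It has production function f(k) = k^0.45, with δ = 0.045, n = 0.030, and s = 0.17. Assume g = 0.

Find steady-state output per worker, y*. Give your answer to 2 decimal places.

y* = 1.95

In steady state, investment equals break-even investment: s·k^α = (n + δ)·k.
Dividing both sides by k: k^(1−α) = s / (n + δ).
k^0.55 = 0.17 / (0.030 + 0.045) = 0.17 / 0.075 = 2.2667
k* = 2.2667^(1/0.55) ≈ 4.4276
y* = (k*)^α = 4.4276^0.45 ≈ 1.9533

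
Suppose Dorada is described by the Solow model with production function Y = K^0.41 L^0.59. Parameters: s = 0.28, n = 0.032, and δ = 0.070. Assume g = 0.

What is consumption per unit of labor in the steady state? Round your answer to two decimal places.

c* ≈ 1.45

Steady state requires s·f(k) = (n + δ)·k, i.e. s·k^α = (n + δ)·k.
Rearranging, k^(1−α) = s / (n + δ).
k^0.59 = 0.28 / (0.032 + 0.070) = 0.28 / 0.102 = 2.7451
k* = 2.7451^(1/0.59) ≈ 5.5376
y* = (k*)^α = 5.5376^0.41 ≈ 2.0173
c* = (1 − s)·y* = (1 − 0.28) × 2.0173 ≈ 1.4525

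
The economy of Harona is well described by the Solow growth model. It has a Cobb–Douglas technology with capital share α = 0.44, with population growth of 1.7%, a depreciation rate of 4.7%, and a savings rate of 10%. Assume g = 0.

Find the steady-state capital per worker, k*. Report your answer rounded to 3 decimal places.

k* ≈ 2.219

At the steady state, Δk = 0, so s·k^α = (n + δ)·k.
Rearranging, k^(1−α) = s / (n + δ).
k^0.56 = 0.10 / (0.017 + 0.047) = 0.10 / 0.064 = 1.5625
k* = 1.5625^(1/0.56) ≈ 2.2187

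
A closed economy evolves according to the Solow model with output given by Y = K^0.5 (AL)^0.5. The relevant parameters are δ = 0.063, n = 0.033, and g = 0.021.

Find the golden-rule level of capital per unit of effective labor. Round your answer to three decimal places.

k_gold ≈ 18.263

The golden rule sets f'(k) = n + g + δ, i.e. α·k^(α−1) = n + g + δ.
So k^(1−α) = α / (n + g + δ) = 0.5 / 0.117 = 4.2735.
k_gold = 4.2735^(1/0.5) ≈ 18.2628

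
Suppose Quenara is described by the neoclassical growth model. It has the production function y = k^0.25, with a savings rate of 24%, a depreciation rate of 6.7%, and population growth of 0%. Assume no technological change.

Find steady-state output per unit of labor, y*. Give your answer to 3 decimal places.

y* = 1.530

At the steady state, Δk = 0, so s·k^α = (n + δ)·k.
Dividing both sides by k: k^(1−α) = s / (n + δ).
k^0.75 = 0.24 / (0.000 + 0.067) = 0.24 / 0.067 = 3.5821
k* = 3.5821^(1/0.75) ≈ 5.4809
y* = (k*)^α = 5.4809^0.25 ≈ 1.5301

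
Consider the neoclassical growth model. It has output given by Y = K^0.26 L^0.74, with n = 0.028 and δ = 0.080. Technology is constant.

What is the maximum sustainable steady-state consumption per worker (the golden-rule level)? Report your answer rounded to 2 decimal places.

At the golden rule, f'(k) = n + δ, so α·k^(α−1) = n + δ and k_gold = (α/(n + δ))^(1/(1−α)).
k_gold = (0.26/0.108)^(1/0.74) = 2.4074^1.3514 ≈ 3.2781
c_gold = f(k_gold) − (n + δ)·k_gold = 1.3616 − 0.108×3.2781 ≈ 1.0076

c_gold ≈ 1.01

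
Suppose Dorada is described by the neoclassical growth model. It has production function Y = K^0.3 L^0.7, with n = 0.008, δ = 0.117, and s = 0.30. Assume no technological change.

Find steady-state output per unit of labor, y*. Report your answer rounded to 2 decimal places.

y* ≈ 1.46

Steady state requires s·f(k) = (n + δ)·k, i.e. s·k^α = (n + δ)·k.
Dividing both sides by k: k^(1−α) = s / (n + δ).
k^0.7 = 0.30 / (0.008 + 0.117) = 0.30 / 0.125 = 2.4000
k* = 2.4000^(1/0.7) ≈ 3.4927
y* = (k*)^α = 3.4927^0.3 ≈ 1.4553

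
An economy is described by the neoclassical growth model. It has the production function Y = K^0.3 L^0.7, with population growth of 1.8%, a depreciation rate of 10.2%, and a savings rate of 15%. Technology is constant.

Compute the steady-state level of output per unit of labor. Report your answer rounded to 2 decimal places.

y* ≈ 1.10

At the steady state, Δk = 0, so s·k^α = (n + δ)·k.
Dividing both sides by k: k^(1−α) = s / (n + δ).
k^0.7 = 0.15 / (0.018 + 0.102) = 0.15 / 0.120 = 1.2500
k* = 1.2500^(1/0.7) ≈ 1.3754
y* = (k*)^α = 1.3754^0.3 ≈ 1.1003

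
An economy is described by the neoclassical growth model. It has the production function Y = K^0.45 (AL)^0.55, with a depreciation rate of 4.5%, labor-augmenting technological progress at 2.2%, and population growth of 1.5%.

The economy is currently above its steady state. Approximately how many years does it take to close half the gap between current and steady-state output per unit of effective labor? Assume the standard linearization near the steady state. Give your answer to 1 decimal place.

Near the steady state the convergence rate is λ = (1 − α)(n + g + δ).
λ = (1 − 0.45) × 0.082 = 0.55 × 0.082 = 0.0451
Half-life = ln 2 / λ = 0.6931 / 0.0451 ≈ 15.37 years

half-life ≈ 15.4 years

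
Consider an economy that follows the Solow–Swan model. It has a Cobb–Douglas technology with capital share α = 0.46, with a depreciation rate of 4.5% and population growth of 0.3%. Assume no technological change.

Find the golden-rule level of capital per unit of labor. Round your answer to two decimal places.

k_gold ≈ 65.71

The golden rule sets f'(k) = n + δ, i.e. α·k^(α−1) = n + δ.
So k^(1−α) = α / (n + δ) = 0.46 / 0.048 = 9.5833.
k_gold = 9.5833^(1/0.54) ≈ 65.7083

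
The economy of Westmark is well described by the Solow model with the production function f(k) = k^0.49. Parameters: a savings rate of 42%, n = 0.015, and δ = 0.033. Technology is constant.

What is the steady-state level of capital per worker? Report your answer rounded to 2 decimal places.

k* ≈ 70.32

Steady state requires s·f(k) = (n + δ)·k, i.e. s·k^α = (n + δ)·k.
Dividing both sides by k: k^(1−α) = s / (n + δ).
k^0.51 = 0.42 / (0.015 + 0.033) = 0.42 / 0.048 = 8.7500
k* = 8.7500^(1/0.51) ≈ 70.3193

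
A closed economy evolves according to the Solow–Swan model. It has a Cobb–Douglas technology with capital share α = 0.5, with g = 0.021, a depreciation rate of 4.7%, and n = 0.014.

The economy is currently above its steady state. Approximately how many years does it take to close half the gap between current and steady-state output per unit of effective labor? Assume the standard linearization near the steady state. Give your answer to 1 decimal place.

Near the steady state the convergence rate is λ = (1 − α)(n + g + δ).
λ = (1 − 0.5) × 0.082 = 0.5 × 0.082 = 0.0410
Half-life = ln 2 / λ = 0.6931 / 0.0410 ≈ 16.90 years

about 16.9 years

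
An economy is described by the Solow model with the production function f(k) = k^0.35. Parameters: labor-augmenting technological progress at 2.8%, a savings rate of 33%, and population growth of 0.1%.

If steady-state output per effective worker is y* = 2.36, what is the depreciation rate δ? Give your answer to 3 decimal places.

δ ≈ 0.038

In steady state, investment equals break-even investment: s·k^α = (n + g + δ)·k.
Since y* = [s/(n + g + δ)]^(α/(1−α)), we have s/(n + g + δ) = (y*)^((1−α)/α) = 2.36^1.8571 = 4.9265.
Therefore n + g + δ = s / 4.9265 = 0.33 / 4.9265 = 0.0670, so δ = 0.0670 − 0.029 = 0.0380.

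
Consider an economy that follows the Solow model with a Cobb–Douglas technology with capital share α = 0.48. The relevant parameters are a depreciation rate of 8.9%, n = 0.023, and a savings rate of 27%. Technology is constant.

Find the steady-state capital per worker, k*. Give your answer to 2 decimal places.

k* ≈ 5.43

At the steady state, Δk = 0, so s·k^α = (n + δ)·k.
Dividing both sides by k: k^(1−α) = s / (n + δ).
k^0.52 = 0.27 / (0.023 + 0.089) = 0.27 / 0.112 = 2.4107
k* = 2.4107^(1/0.52) ≈ 5.4311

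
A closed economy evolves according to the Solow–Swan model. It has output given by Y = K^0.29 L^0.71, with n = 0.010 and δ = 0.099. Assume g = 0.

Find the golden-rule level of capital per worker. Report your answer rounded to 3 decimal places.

k_gold ≈ 3.968

The golden rule sets f'(k) = n + δ, i.e. α·k^(α−1) = n + δ.
So k^(1−α) = α / (n + δ) = 0.29 / 0.109 = 2.6606.
k_gold = 2.6606^(1/0.71) ≈ 3.9679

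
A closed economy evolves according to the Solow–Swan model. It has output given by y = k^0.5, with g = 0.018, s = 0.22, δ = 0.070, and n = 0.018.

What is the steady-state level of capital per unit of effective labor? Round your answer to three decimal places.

k* ≈ 4.308

At the steady state, Δk = 0, so s·k^α = (n + g + δ)·k.
Dividing both sides by k: k^(1−α) = s / (n + g + δ).
k^0.5 = 0.22 / (0.018 + 0.018 + 0.070) = 0.22 / 0.106 = 2.0755
k* = 2.0755^(1/0.5) ≈ 4.3077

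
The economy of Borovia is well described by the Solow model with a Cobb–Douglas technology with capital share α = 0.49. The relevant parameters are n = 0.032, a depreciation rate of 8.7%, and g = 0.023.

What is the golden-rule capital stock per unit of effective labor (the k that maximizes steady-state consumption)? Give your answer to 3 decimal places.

k_gold ≈ 11.343

The golden rule sets f'(k) = n + g + δ, i.e. α·k^(α−1) = n + g + δ.
So k^(1−α) = α / (n + g + δ) = 0.49 / 0.142 = 3.4507.
k_gold = 3.4507^(1/0.51) ≈ 11.3428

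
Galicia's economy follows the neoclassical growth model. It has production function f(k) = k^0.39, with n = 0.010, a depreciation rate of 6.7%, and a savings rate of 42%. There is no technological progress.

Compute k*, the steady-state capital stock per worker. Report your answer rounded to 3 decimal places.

k* ≈ 16.136

In steady state, investment equals break-even investment: s·k^α = (n + δ)·k.
Rearranging, k^(1−α) = s / (n + δ).
k^0.61 = 0.42 / (0.010 + 0.067) = 0.42 / 0.077 = 5.4545
k* = 5.4545^(1/0.61) ≈ 16.1360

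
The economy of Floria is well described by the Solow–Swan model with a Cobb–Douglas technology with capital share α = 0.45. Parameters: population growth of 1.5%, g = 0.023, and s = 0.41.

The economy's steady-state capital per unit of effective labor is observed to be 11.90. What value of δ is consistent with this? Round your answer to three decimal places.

δ ≈ 0.067

At the steady state, Δk = 0, so s·k^α = (n + g + δ)·k.
So s / (n + g + δ) = (k*)^(1−α) = 11.90^0.55 = 3.9044.
Therefore n + g + δ = s / 3.9044 = 0.41 / 3.9044 = 0.1050, so δ = 0.1050 − 0.038 = 0.0670.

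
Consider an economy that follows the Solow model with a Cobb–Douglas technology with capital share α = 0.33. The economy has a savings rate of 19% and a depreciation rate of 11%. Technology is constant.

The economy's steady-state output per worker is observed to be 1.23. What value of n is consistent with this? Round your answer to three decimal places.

n ≈ 0.015

In steady state, investment equals break-even investment: s·k^α = (n + δ)·k.
Since y* = [s/(n + δ)]^(α/(1−α)), we have s/(n + δ) = (y*)^((1−α)/α) = 1.23^2.0303 = 1.5224.
Therefore n + δ = s / 1.5224 = 0.19 / 1.5224 = 0.1248, so n = 0.1248 − 0.110 = 0.0148.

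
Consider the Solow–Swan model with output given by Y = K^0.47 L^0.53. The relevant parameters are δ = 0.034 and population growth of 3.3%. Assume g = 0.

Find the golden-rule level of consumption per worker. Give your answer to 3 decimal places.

At the golden rule, f'(k) = n + δ, so α·k^(α−1) = n + δ and k_gold = (α/(n + δ))^(1/(1−α)).
k_gold = (0.47/0.067)^(1/0.53) = 7.0149^1.8868 ≈ 39.4706
c_gold = f(k_gold) − (n + δ)·k_gold = 5.6266 − 0.067×39.4706 ≈ 2.9821

c_gold ≈ 2.982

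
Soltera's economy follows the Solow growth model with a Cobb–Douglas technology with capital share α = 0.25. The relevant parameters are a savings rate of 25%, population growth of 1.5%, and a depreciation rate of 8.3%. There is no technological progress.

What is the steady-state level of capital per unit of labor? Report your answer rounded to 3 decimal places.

k* ≈ 3.486

Steady state requires s·f(k) = (n + δ)·k, i.e. s·k^α = (n + δ)·k.
Dividing both sides by k: k^(1−α) = s / (n + δ).
k^0.75 = 0.25 / (0.015 + 0.083) = 0.25 / 0.098 = 2.5510
k* = 2.5510^(1/0.75) ≈ 3.4856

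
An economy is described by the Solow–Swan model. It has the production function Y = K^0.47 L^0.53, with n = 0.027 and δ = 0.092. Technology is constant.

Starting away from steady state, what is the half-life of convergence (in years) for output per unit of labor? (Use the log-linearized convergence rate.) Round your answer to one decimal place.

t_½ ≈ 11.0 years

Near the steady state the convergence rate is λ = (1 − α)(n + δ).
λ = (1 − 0.47) × 0.119 = 0.53 × 0.119 = 0.06307
Half-life = ln 2 / λ = 0.6931 / 0.06307 ≈ 10.99 years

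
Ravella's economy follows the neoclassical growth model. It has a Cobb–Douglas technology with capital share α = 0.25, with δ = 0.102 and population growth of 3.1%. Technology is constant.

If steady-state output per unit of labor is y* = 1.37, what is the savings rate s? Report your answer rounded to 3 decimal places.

s ≈ 0.342

In steady state, investment equals break-even investment: s·k^α = (n + δ)·k.
Since y* = [s/(n + δ)]^(α/(1−α)), we have s/(n + δ) = (y*)^((1−α)/α) = 1.37^3 = 2.5714.
Therefore s = 2.5714 × (n + δ) = 2.5714 × 0.133 = 0.3420.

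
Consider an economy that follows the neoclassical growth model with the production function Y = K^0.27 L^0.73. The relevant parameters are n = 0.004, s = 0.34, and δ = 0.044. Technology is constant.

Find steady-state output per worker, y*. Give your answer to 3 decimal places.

y* = 2.063

In steady state, investment equals break-even investment: s·k^α = (n + δ)·k.
Dividing both sides by k: k^(1−α) = s / (n + δ).
k^0.73 = 0.34 / (0.004 + 0.044) = 0.34 / 0.048 = 7.0833
k* = 7.0833^(1/0.73) ≈ 14.6119
y* = (k*)^α = 14.6119^0.27 ≈ 2.0629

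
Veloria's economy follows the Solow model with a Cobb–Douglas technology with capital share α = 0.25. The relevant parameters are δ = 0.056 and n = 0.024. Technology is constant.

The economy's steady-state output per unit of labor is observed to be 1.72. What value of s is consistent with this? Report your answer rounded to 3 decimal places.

s ≈ 0.407

In steady state, investment equals break-even investment: s·k^α = (n + δ)·k.
Since y* = [s/(n + δ)]^(α/(1−α)), we have s/(n + δ) = (y*)^((1−α)/α) = 1.72^3 = 5.0884.
Therefore s = 5.0884 × (n + δ) = 5.0884 × 0.080 = 0.4071.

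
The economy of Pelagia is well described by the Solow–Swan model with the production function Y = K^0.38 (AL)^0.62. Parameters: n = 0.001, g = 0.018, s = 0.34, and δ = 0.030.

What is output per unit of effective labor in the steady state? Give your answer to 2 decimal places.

At the steady state, Δk = 0, so s·k^α = (n + g + δ)·k.
Rearranging, k^(1−α) = s / (n + g + δ).
k^0.62 = 0.34 / (0.001 + 0.018 + 0.030) = 0.34 / 0.049 = 6.9388
k* = 6.9388^(1/0.62) ≈ 22.7463
y* = (k*)^α = 22.7463^0.38 ≈ 3.2781

y* = 3.28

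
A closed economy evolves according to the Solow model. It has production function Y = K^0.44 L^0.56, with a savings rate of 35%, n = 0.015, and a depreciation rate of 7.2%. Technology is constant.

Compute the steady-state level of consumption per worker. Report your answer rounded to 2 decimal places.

c* = 1.94

In steady state, investment equals break-even investment: s·k^α = (n + δ)·k.
Rearranging, k^(1−α) = s / (n + δ).
k^0.56 = 0.35 / (0.015 + 0.072) = 0.35 / 0.087 = 4.0230
k* = 4.0230^(1/0.56) ≈ 12.0103
y* = (k*)^α = 12.0103^0.44 ≈ 2.9854
c* = (1 − s)·y* = (1 − 0.35) × 2.9854 ≈ 1.9405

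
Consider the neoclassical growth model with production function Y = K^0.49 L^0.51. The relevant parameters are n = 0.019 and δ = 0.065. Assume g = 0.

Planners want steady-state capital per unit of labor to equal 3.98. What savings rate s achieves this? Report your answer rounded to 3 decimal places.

Steady state requires s·f(k) = (n + δ)·k, i.e. s·k^α = (n + δ)·k.
So s / (n + δ) = (k*)^(1−α) = 3.98^0.51 = 2.0227.
Therefore s = 2.0227 × (n + δ) = 2.0227 × 0.084 = 0.1699.

s ≈ 0.170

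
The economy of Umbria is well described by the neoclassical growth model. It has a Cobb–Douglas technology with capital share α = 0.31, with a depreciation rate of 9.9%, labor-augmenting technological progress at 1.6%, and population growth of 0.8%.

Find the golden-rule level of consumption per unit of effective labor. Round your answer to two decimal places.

c_gold ≈ 1.05

At the golden rule, f'(k) = n + g + δ, so α·k^(α−1) = n + g + δ and k_gold = (α/(n + g + δ))^(1/(1−α)).
k_gold = (0.31/0.123)^(1/0.69) = 2.5203^1.4493 ≈ 3.8179
c_gold = f(k_gold) − (n + g + δ)·k_gold = 1.5148 − 0.123×3.8179 ≈ 1.0452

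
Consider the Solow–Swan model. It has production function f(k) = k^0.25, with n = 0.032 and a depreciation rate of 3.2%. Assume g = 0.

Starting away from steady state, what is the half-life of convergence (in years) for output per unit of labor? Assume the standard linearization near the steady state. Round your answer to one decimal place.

half-life ≈ 14.4 years

Near the steady state the convergence rate is λ = (1 − α)(n + δ).
λ = (1 − 0.25) × 0.064 = 0.75 × 0.064 = 0.0480
Half-life = ln 2 / λ = 0.6931 / 0.0480 ≈ 14.44 years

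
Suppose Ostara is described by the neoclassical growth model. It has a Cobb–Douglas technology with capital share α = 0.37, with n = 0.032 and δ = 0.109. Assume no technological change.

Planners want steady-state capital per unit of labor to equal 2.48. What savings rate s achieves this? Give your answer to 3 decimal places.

s ≈ 0.250

In steady state, investment equals break-even investment: s·k^α = (n + δ)·k.
So s / (n + δ) = (k*)^(1−α) = 2.48^0.63 = 1.7722.
Therefore s = 1.7722 × (n + δ) = 1.7722 × 0.141 = 0.2499.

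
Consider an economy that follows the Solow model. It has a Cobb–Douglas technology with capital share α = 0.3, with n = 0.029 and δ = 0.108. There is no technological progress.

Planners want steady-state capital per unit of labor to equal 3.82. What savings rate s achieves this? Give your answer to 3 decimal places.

In steady state, investment equals break-even investment: s·k^α = (n + δ)·k.
So s / (n + δ) = (k*)^(1−α) = 3.82^0.7 = 2.5553.
Therefore s = 2.5553 × (n + δ) = 2.5553 × 0.137 = 0.3501.

s ≈ 0.350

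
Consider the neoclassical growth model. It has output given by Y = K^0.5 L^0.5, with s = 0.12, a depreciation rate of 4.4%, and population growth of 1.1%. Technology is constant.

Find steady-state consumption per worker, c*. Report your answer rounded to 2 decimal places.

Steady state requires s·f(k) = (n + δ)·k, i.e. s·k^α = (n + δ)·k.
Dividing both sides by k: k^(1−α) = s / (n + δ).
k^0.5 = 0.12 / (0.011 + 0.044) = 0.12 / 0.055 = 2.1818
k* = 2.1818^(1/0.5) ≈ 4.7603
y* = (k*)^α = 4.7603^0.5 ≈ 2.1818
c* = (1 − s)·y* = (1 − 0.12) × 2.1818 ≈ 1.9200

c* = 1.92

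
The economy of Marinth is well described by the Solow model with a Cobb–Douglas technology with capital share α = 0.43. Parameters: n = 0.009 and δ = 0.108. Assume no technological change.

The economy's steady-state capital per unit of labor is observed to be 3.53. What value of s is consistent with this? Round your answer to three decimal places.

At the steady state, Δk = 0, so s·k^α = (n + δ)·k.
So s / (n + δ) = (k*)^(1−α) = 3.53^0.57 = 2.0523.
Therefore s = 2.0523 × (n + δ) = 2.0523 × 0.117 = 0.2401.

s ≈ 0.240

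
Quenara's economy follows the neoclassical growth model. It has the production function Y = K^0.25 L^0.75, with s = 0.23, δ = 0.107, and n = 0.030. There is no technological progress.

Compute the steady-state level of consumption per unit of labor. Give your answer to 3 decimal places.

c* = 0.915

In steady state, investment equals break-even investment: s·k^α = (n + δ)·k.
Rearranging, k^(1−α) = s / (n + δ).
k^0.75 = 0.23 / (0.030 + 0.107) = 0.23 / 0.137 = 1.6788
k* = 1.6788^(1/0.75) ≈ 1.9953
y* = (k*)^α = 1.9953^0.25 ≈ 1.1885
c* = (1 − s)·y* = (1 − 0.23) × 1.1885 ≈ 0.9151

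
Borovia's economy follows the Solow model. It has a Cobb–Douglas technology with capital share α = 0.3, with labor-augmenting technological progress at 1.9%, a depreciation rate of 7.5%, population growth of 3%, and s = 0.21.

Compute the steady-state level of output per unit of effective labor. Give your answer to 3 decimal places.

y* ≈ 1.253

At the steady state, Δk = 0, so s·k^α = (n + g + δ)·k.
Dividing both sides by k: k^(1−α) = s / (n + g + δ).
k^0.7 = 0.21 / (0.030 + 0.019 + 0.075) = 0.21 / 0.124 = 1.6935
k* = 1.6935^(1/0.7) ≈ 2.1224
y* = (k*)^α = 2.1224^0.3 ≈ 1.2533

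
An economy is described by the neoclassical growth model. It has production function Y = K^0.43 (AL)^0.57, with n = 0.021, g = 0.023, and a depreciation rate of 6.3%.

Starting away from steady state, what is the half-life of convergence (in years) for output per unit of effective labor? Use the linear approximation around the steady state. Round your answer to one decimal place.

half-life ≈ 11.4 years

Near the steady state the convergence rate is λ = (1 − α)(n + g + δ).
λ = (1 − 0.43) × 0.107 = 0.57 × 0.107 = 0.06099
Half-life = ln 2 / λ = 0.6931 / 0.06099 ≈ 11.36 years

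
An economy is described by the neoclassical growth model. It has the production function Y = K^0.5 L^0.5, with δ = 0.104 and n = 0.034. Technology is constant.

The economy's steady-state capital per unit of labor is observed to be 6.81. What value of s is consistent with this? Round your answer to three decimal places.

s ≈ 0.360

At the steady state, Δk = 0, so s·k^α = (n + δ)·k.
So s / (n + δ) = (k*)^(1−α) = 6.81^0.5 = 2.6096.
Therefore s = 2.6096 × (n + δ) = 2.6096 × 0.138 = 0.3601.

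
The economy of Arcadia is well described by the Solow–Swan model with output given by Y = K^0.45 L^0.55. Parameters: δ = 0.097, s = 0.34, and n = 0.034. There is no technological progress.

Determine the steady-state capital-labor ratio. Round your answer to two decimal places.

k* = 5.66

At the steady state, Δk = 0, so s·k^α = (n + δ)·k.
Dividing both sides by k: k^(1−α) = s / (n + δ).
k^0.55 = 0.34 / (0.034 + 0.097) = 0.34 / 0.131 = 2.5954
k* = 2.5954^(1/0.55) ≈ 5.6637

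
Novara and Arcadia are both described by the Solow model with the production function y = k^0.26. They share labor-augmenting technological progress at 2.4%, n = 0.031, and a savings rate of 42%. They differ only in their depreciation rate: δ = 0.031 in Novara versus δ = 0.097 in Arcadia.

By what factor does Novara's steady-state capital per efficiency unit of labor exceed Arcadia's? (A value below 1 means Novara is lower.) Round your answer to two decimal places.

k*_N / k*_A ≈ 2.16

Steady-state k* = [s/(n + g + δ)]^(1/(1−α)), so the ratio is [ (s_N/(n + g + δ)_N) / (s_A/(n + g + δ)_A) ]^1.3514.
s_N/(n + g + δ)_N = 0.42/0.086 = 4.8837; s_A/(n + g + δ)_A = 0.42/0.152 = 2.7632.
Ratio = (4.8837/2.7632)^1.3514 = 1.7674^1.3514 ≈ 2.1590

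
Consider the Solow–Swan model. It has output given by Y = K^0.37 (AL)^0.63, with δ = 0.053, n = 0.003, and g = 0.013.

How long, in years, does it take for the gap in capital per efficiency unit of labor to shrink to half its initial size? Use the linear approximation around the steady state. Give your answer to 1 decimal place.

Near the steady state the convergence rate is λ = (1 − α)(n + g + δ).
λ = (1 − 0.37) × 0.069 = 0.63 × 0.069 = 0.04347
Half-life = ln 2 / λ = 0.6931 / 0.04347 ≈ 15.94 years

about 15.9 years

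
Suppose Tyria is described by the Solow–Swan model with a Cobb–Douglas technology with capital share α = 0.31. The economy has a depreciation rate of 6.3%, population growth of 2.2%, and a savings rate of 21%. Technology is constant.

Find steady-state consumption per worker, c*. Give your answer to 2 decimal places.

c* ≈ 1.19

In steady state, investment equals break-even investment: s·k^α = (n + δ)·k.
Dividing both sides by k: k^(1−α) = s / (n + δ).
k^0.69 = 0.21 / (0.022 + 0.063) = 0.21 / 0.085 = 2.4706
k* = 2.4706^(1/0.69) ≈ 3.7092
y* = (k*)^α = 3.7092^0.31 ≈ 1.5013
c* = (1 − s)·y* = (1 − 0.21) × 1.5013 ≈ 1.1860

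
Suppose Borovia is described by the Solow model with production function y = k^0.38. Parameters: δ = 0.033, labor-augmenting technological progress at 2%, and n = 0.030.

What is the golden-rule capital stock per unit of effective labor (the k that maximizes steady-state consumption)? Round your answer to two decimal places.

The golden rule sets f'(k) = n + g + δ, i.e. α·k^(α−1) = n + g + δ.
So k^(1−α) = α / (n + g + δ) = 0.38 / 0.083 = 4.5783.
k_gold = 4.5783^(1/0.62) ≈ 11.6319

k_gold ≈ 11.63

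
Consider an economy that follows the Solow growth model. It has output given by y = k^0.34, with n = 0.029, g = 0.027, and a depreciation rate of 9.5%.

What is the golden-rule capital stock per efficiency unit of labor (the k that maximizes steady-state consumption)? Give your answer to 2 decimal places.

The golden rule sets f'(k) = n + g + δ, i.e. α·k^(α−1) = n + g + δ.
So k^(1−α) = α / (n + g + δ) = 0.34 / 0.151 = 2.2517.
k_gold = 2.2517^(1/0.66) ≈ 3.4206

k_gold ≈ 3.42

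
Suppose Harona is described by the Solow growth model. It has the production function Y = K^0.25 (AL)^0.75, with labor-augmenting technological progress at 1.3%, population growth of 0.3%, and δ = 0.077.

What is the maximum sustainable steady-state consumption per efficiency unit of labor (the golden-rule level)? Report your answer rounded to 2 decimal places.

At the golden rule, f'(k) = n + g + δ, so α·k^(α−1) = n + g + δ and k_gold = (α/(n + g + δ))^(1/(1−α)).
k_gold = (0.25/0.093)^(1/0.75) = 2.6882^1.3333 ≈ 3.7377
c_gold = f(k_gold) − (n + g + δ)·k_gold = 1.3904 − 0.093×3.7377 ≈ 1.0428

c_gold ≈ 1.04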